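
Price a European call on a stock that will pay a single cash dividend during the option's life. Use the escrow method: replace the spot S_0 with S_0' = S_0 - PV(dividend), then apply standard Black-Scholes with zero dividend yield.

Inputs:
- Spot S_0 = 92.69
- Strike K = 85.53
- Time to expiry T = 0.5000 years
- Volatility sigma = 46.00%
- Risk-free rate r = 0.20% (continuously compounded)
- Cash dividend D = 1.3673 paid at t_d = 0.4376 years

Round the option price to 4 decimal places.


PV(D) = D * exp(-r * t_d) = 1.3673 * 0.99912518 = 1.36610386
S_0' = S_0 - PV(D) = 92.6900 - 1.36610386 = 91.32389614
d1 = (ln(S_0'/K) + (r + sigma^2/2)*T) / (sigma*sqrt(T)) = 0.36721990
d2 = d1 - sigma*sqrt(T) = 0.04195078
exp(-rT) = 0.99900050
N(d1) = 0.64327250; N(d2) = 0.51673103
C = S_0' * N(d1) - K * exp(-rT) * N(d2) = 91.32389614 * 0.64327250 - 85.5300 * 0.99900050 * 0.51673103 = 14.5943

Answer: Price = 14.5943


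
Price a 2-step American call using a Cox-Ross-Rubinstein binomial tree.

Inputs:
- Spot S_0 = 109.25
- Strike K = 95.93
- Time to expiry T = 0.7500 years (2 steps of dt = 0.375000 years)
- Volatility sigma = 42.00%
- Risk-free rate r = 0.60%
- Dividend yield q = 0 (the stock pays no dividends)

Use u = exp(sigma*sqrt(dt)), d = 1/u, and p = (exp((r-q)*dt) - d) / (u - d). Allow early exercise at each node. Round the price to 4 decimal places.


dt = T/N = 0.375000
u = exp(sigma*sqrt(dt)) = 1.293299; d = 1/u = 0.773216
p = (exp((r-q)*dt) - d) / (u - d) = 0.440384
Discount per step: exp(-r*dt) = 0.997753
Stock lattice S(k, i) with i counting down-moves:
  k=0: S(0,0) = 109.2500
  k=1: S(1,0) = 141.2929; S(1,1) = 84.4739
  k=2: S(2,0) = 182.7340; S(2,1) = 109.2500; S(2,2) = 65.3166
Terminal payoffs V(N, i) = max(S_T - K, 0):
  V(2,0) = 86.804025; V(2,1) = 13.320000; V(2,2) = 0.000000
Backward induction: V(k, i) = exp(-r*dt) * [p * V(k+1, i) + (1-p) * V(k+1, i+1)]; then take max(V_cont, immediate exercise) for American.
  V(1,0) = exp(-r*dt) * [p*86.804025 + (1-p)*13.320000] = 45.578530; exercise = 45.362931; V(1,0) = max -> 45.578530
  V(1,1) = exp(-r*dt) * [p*13.320000 + (1-p)*0.000000] = 5.852733; exercise = 0.000000; V(1,1) = max -> 5.852733
  V(0,0) = exp(-r*dt) * [p*45.578530 + (1-p)*5.852733] = 23.294871; exercise = 13.320000; V(0,0) = max -> 23.294871

Answer: Price = V(0,0) = 23.2949


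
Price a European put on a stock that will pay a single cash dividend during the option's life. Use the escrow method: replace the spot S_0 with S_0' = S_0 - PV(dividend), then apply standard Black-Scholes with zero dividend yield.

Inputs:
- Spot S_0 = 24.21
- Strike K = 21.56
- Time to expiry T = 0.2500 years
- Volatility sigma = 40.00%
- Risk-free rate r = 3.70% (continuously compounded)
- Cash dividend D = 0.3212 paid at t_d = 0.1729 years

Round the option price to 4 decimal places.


PV(D) = D * exp(-r * t_d) = 0.3212 * 0.99362312 = 0.31915175
S_0' = S_0 - PV(D) = 24.2100 - 0.31915175 = 23.89084825
d1 = (ln(S_0'/K) + (r + sigma^2/2)*T) / (sigma*sqrt(T)) = 0.65952861
d2 = d1 - sigma*sqrt(T) = 0.45952861
exp(-rT) = 0.99079265
N(-d1) = 0.25477819; N(-d2) = 0.32292731
P = K * exp(-rT) * N(-d2) - S_0' * N(-d1) = 21.5600 * 0.99079265 * 0.32292731 - 23.89084825 * 0.25477819 = 0.8113

Answer: Price = 0.8113


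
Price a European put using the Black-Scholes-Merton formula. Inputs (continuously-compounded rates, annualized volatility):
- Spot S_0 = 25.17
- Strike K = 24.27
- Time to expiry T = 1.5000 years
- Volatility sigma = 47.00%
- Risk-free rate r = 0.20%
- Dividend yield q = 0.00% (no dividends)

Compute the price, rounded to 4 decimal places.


d1 = (ln(S/K) + (r - q + 0.5*sigma^2) * T) / (sigma * sqrt(T)) = 0.35628226
d2 = d1 - sigma * sqrt(T) = -0.21934783
exp(-rT) = 0.99700450; exp(-qT) = 1.00000000
P = K * exp(-rT) * N(-d2) - S_0 * exp(-qT) * N(-d1)
N(-d1) = 0.36081460; N(-d2) = 0.58681045
P = 24.2700 * 0.99700450 * 0.58681045 - 25.1700 * 1.00000000 * 0.36081460 = 5.1175

Answer: Price = 5.1175


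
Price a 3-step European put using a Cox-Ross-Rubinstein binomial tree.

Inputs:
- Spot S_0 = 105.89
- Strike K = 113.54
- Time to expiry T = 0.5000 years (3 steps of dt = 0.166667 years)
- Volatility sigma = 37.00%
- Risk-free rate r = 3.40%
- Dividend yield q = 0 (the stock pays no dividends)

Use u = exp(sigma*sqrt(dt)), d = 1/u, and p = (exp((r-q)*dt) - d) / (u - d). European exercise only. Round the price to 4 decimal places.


dt = T/N = 0.166667
u = exp(sigma*sqrt(dt)) = 1.163057; d = 1/u = 0.859803
p = (exp((r-q)*dt) - d) / (u - d) = 0.481048
Discount per step: exp(-r*dt) = 0.994349
Stock lattice S(k, i) with i counting down-moves:
  k=0: S(0,0) = 105.8900
  k=1: S(1,0) = 123.1561; S(1,1) = 91.0446
  k=2: S(2,0) = 143.2376; S(2,1) = 105.8900; S(2,2) = 78.2804
  k=3: S(3,0) = 166.5935; S(3,1) = 123.1561; S(3,2) = 91.0446; S(3,3) = 67.3057
Terminal payoffs V(N, i) = max(K - S_T, 0):
  V(3,0) = 0.000000; V(3,1) = 0.000000; V(3,2) = 22.495450; V(3,3) = 46.234281
Backward induction: V(k, i) = exp(-r*dt) * [p * V(k+1, i) + (1-p) * V(k+1, i+1)].
  V(2,0) = exp(-r*dt) * [p*0.000000 + (1-p)*0.000000] = 0.000000
  V(2,1) = exp(-r*dt) * [p*0.000000 + (1-p)*22.495450] = 11.608094
  V(2,2) = exp(-r*dt) * [p*22.495450 + (1-p)*46.234281] = 34.618039
  V(1,0) = exp(-r*dt) * [p*0.000000 + (1-p)*11.608094] = 5.990005
  V(1,1) = exp(-r*dt) * [p*11.608094 + (1-p)*34.618039] = 23.416085
  V(0,0) = exp(-r*dt) * [p*5.990005 + (1-p)*23.416085] = 14.948357

Answer: Price = V(0,0) = 14.9484


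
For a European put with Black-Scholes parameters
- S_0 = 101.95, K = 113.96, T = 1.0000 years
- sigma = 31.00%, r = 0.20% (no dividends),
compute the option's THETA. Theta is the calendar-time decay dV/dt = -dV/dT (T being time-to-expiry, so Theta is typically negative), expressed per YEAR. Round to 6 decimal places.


d1 = -0.1977903633; d2 = -0.5077903633
phi(d1) = 0.3912145896; exp(-qT) = 1.0000000000; exp(-rT) = 0.9980019987
Theta = -S*exp(-qT)*phi(d1)*sigma/(2*sqrt(T)) + r*K*exp(-rT)*N(-d2) - q*S*exp(-qT)*N(-d1)
N(-d1) = 0.5783954569; N(-d2) = 0.6941998156; sqrt(T) = 1.0000000000
Term 1 = -101.9500 * 1.0000000000 * 0.3912145896 * 0.3100 / (2 * 1.0000000000) = -6.1820707485
Term 2 = 0.0020 * 113.9600 * 0.9980019987 * 0.6941998156 = 0.1579058942
Term 3 = 0 (no dividend yield, q = 0)
Theta = -6.1820707485 + (0.1579058942) + (0.0000000000) = -6.024165

Answer: Theta = -6.024165


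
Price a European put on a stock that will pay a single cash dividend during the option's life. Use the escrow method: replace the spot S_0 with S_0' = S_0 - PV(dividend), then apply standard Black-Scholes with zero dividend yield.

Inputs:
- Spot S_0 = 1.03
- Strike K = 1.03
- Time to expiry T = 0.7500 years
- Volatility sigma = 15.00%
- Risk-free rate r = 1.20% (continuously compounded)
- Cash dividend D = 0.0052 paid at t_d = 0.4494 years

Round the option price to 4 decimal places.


Answer: Price = 0.0510

Derivation:
PV(D) = D * exp(-r * t_d) = 0.0052 * 0.99462172 = 0.00517203
S_0' = S_0 - PV(D) = 1.0300 - 0.00517203 = 1.02482797
d1 = (ln(S_0'/K) + (r + sigma^2/2)*T) / (sigma*sqrt(T)) = 0.09548187
d2 = d1 - sigma*sqrt(T) = -0.03442194
exp(-rT) = 0.99104038
N(-d1) = 0.46196604; N(-d2) = 0.51372965
P = K * exp(-rT) * N(-d2) - S_0' * N(-d1) = 1.0300 * 0.99104038 * 0.51372965 - 1.02482797 * 0.46196604 = 0.0510


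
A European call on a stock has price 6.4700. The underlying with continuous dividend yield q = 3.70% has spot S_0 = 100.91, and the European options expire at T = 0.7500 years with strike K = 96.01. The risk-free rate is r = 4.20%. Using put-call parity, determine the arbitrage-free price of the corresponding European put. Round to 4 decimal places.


Answer: Put price = 1.3546

Derivation:
Put-call parity: C - P = S_0 * exp(-qT) - K * exp(-rT).
S_0 * exp(-qT) = 100.9100 * 0.97263149 = 98.14824409
K * exp(-rT) = 96.0100 * 0.96899096 = 93.03282173
P = C - S*exp(-qT) + K*exp(-rT)
P = 6.4700 - 98.14824409 + 93.03282173 = 1.3546


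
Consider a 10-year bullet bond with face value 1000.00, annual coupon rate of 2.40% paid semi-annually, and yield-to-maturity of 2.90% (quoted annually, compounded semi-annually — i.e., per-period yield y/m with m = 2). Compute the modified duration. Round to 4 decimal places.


Answer: Modified duration = 8.7930

Derivation:
Coupon per period c = face * coupon_rate / m = 12.000000
Periods per year m = 2; per-period yield y/m = 0.014500
Number of cashflows N = 20
Cashflows (t years, CF_t, discount factor 1/(1+y/m)^(m*t), PV):
  t = 0.5000: CF_t = 12.000000, DF = 0.985707, PV = 11.828487
  t = 1.0000: CF_t = 12.000000, DF = 0.971619, PV = 11.659425
  t = 1.5000: CF_t = 12.000000, DF = 0.957732, PV = 11.492780
  t = 2.0000: CF_t = 12.000000, DF = 0.944043, PV = 11.328516
  t = 2.5000: CF_t = 12.000000, DF = 0.930550, PV = 11.166601
  t = 3.0000: CF_t = 12.000000, DF = 0.917250, PV = 11.006999
  t = 3.5000: CF_t = 12.000000, DF = 0.904140, PV = 10.849679
  t = 4.0000: CF_t = 12.000000, DF = 0.891217, PV = 10.694607
  t = 4.5000: CF_t = 12.000000, DF = 0.878479, PV = 10.541752
  t = 5.0000: CF_t = 12.000000, DF = 0.865923, PV = 10.391081
  t = 5.5000: CF_t = 12.000000, DF = 0.853547, PV = 10.242564
  t = 6.0000: CF_t = 12.000000, DF = 0.841347, PV = 10.096169
  t = 6.5000: CF_t = 12.000000, DF = 0.829322, PV = 9.951867
  t = 7.0000: CF_t = 12.000000, DF = 0.817469, PV = 9.809628
  t = 7.5000: CF_t = 12.000000, DF = 0.805785, PV = 9.669421
  t = 8.0000: CF_t = 12.000000, DF = 0.794268, PV = 9.531218
  t = 8.5000: CF_t = 12.000000, DF = 0.782916, PV = 9.394991
  t = 9.0000: CF_t = 12.000000, DF = 0.771726, PV = 9.260711
  t = 9.5000: CF_t = 12.000000, DF = 0.760696, PV = 9.128350
  t = 10.0000: CF_t = 1012.000000, DF = 0.749823, PV = 758.821251
Price P = sum_t PV_t = 956.866098
First compute Macaulay numerator sum_t t * PV_t:
  t * PV_t at t = 0.5000: 5.914243
  t * PV_t at t = 1.0000: 11.659425
  t * PV_t at t = 1.5000: 17.239170
  t * PV_t at t = 2.0000: 22.657033
  t * PV_t at t = 2.5000: 27.916502
  t * PV_t at t = 3.0000: 33.020998
  t * PV_t at t = 3.5000: 37.973876
  t * PV_t at t = 4.0000: 42.778429
  t * PV_t at t = 4.5000: 47.437883
  t * PV_t at t = 5.0000: 51.955405
  t * PV_t at t = 5.5000: 56.334101
  t * PV_t at t = 6.0000: 60.577017
  t * PV_t at t = 6.5000: 64.687138
  t * PV_t at t = 7.0000: 68.667394
  t * PV_t at t = 7.5000: 72.520658
  t * PV_t at t = 8.0000: 76.249748
  t * PV_t at t = 8.5000: 79.857424
  t * PV_t at t = 9.0000: 83.346397
  t * PV_t at t = 9.5000: 86.719322
  t * PV_t at t = 10.0000: 7588.212513
Macaulay duration D = 8535.724677 / 956.866098 = 8.920501
Modified duration = D / (1 + y/m) = 8.920501 / (1 + 0.014500) = 8.793002


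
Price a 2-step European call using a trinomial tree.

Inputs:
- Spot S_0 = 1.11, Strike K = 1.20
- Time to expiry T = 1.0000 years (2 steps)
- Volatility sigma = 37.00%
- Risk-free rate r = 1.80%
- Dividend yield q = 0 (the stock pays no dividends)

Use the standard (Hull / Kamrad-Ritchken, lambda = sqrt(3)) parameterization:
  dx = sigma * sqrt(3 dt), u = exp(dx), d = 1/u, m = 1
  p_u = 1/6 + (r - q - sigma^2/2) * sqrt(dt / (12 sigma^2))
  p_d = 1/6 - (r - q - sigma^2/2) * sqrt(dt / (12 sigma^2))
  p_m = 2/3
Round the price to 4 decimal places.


dt = T/N = 0.500000; dx = sigma*sqrt(3*dt) = 0.453156
u = exp(dx) = 1.573269; d = 1/u = 0.635619
p_u = 0.138834, p_m = 0.666667, p_d = 0.194499
Discount per step: exp(-r*dt) = 0.991040
Stock lattice S(k, j) with j the centered position index:
  k=0: S(0,+0) = 1.1100
  k=1: S(1,-1) = 0.7055; S(1,+0) = 1.1100; S(1,+1) = 1.7463
  k=2: S(2,-2) = 0.4485; S(2,-1) = 0.7055; S(2,+0) = 1.1100; S(2,+1) = 1.7463; S(2,+2) = 2.7474
Terminal payoffs V(N, j) = max(S_T - K, 0):
  V(2,-2) = 0.000000; V(2,-1) = 0.000000; V(2,+0) = 0.000000; V(2,+1) = 0.546329; V(2,+2) = 1.547445
Backward induction: V(k, j) = exp(-r*dt) * [p_u * V(k+1, j+1) + p_m * V(k+1, j) + p_d * V(k+1, j-1)]
  V(1,-1) = exp(-r*dt) * [p_u*0.000000 + p_m*0.000000 + p_d*0.000000] = 0.000000
  V(1,+0) = exp(-r*dt) * [p_u*0.546329 + p_m*0.000000 + p_d*0.000000] = 0.075169
  V(1,+1) = exp(-r*dt) * [p_u*1.547445 + p_m*0.546329 + p_d*0.000000] = 0.573869
  V(0,+0) = exp(-r*dt) * [p_u*0.573869 + p_m*0.075169 + p_d*0.000000] = 0.128623

Answer: Price = V(0,0) = 0.1286


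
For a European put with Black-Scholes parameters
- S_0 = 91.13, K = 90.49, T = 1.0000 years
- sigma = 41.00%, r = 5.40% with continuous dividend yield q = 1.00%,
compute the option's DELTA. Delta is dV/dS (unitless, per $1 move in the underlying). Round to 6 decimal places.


Answer: Delta = -0.367196

Derivation:
d1 = 0.3295066125; d2 = -0.0804933875
phi(d1) = 0.3778621482; exp(-qT) = 0.9900498337; exp(-rT) = 0.9474321065
N(-d1) = 0.3708863983
Delta = -exp(-qT) * N(-d1) = -0.9900498337 * 0.3708863983 = -0.367196


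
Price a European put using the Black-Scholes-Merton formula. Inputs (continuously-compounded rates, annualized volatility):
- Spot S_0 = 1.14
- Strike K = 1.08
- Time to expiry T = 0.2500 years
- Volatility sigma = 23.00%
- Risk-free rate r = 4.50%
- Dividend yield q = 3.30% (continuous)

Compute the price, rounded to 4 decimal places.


d1 = (ln(S/K) + (r - q + 0.5*sigma^2) * T) / (sigma * sqrt(T)) = 0.55373671
d2 = d1 - sigma * sqrt(T) = 0.43873671
exp(-rT) = 0.98881304; exp(-qT) = 0.99178394
P = K * exp(-rT) * N(-d2) - S_0 * exp(-qT) * N(-d1)
N(-d1) = 0.28987953; N(-d2) = 0.33042616
P = 1.0800 * 0.98881304 * 0.33042616 - 1.1400 * 0.99178394 * 0.28987953 = 0.0251

Answer: Price = 0.0251


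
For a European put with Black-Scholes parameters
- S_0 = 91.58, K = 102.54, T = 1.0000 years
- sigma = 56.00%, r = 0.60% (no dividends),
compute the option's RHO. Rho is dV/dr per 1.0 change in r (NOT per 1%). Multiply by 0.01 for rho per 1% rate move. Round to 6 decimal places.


Answer: Rho = -69.435528

Derivation:
d1 = 0.0888570373; d2 = -0.4711429627
phi(d1) = 0.3973704461; exp(-qT) = 1.0000000000; exp(-rT) = 0.9940179641
N(-d2) = 0.6812306767
Rho = -K*T*exp(-rT)*N(-d2) = -102.5400 * 1.0000 * 0.9940179641 * 0.6812306767 = -69.435528


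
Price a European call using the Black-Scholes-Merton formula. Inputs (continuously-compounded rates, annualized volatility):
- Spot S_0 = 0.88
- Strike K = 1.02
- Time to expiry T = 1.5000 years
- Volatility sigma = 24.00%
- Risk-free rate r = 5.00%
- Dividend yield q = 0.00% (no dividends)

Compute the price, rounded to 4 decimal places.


Answer: Price = 0.0768

Derivation:
d1 = (ln(S/K) + (r - q + 0.5*sigma^2) * T) / (sigma * sqrt(T)) = -0.10014330
d2 = d1 - sigma * sqrt(T) = -0.39408207
exp(-rT) = 0.92774349; exp(-qT) = 1.00000000
C = S_0 * exp(-qT) * N(d1) - K * exp(-rT) * N(d2)
N(d1) = 0.46011528; N(d2) = 0.34676022
C = 0.8800 * 1.00000000 * 0.46011528 - 1.0200 * 0.92774349 * 0.34676022 = 0.0768


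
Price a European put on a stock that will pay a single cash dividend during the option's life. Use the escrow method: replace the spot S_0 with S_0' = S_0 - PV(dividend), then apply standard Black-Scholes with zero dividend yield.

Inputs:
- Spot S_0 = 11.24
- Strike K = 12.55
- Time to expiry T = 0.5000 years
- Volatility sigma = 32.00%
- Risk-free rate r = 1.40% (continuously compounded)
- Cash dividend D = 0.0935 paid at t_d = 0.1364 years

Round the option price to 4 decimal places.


PV(D) = D * exp(-r * t_d) = 0.0935 * 0.99809222 = 0.09332162
S_0' = S_0 - PV(D) = 11.2400 - 0.09332162 = 11.14667838
d1 = (ln(S_0'/K) + (r + sigma^2/2)*T) / (sigma*sqrt(T)) = -0.37997760
d2 = d1 - sigma*sqrt(T) = -0.60625177
exp(-rT) = 0.99302444
N(-d1) = 0.64801898; N(-d2) = 0.72782621
P = K * exp(-rT) * N(-d2) - S_0' * N(-d1) = 12.5500 * 0.99302444 * 0.72782621 - 11.14667838 * 0.64801898 = 1.8472

Answer: Price = 1.8472


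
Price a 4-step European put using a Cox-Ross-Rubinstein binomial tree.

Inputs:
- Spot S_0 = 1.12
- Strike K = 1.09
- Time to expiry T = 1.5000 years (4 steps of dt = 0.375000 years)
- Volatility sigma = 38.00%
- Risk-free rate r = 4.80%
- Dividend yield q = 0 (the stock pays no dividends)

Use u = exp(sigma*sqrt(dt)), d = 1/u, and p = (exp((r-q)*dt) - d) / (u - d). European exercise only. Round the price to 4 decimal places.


dt = T/N = 0.375000
u = exp(sigma*sqrt(dt)) = 1.262005; d = 1/u = 0.792390
p = (exp((r-q)*dt) - d) / (u - d) = 0.480762
Discount per step: exp(-r*dt) = 0.982161
Stock lattice S(k, i) with i counting down-moves:
  k=0: S(0,0) = 1.1200
  k=1: S(1,0) = 1.4134; S(1,1) = 0.8875
  k=2: S(2,0) = 1.7838; S(2,1) = 1.1200; S(2,2) = 0.7032
  k=3: S(3,0) = 2.2511; S(3,1) = 1.4134; S(3,2) = 0.8875; S(3,3) = 0.5572
  k=4: S(4,0) = 2.8409; S(4,1) = 1.7838; S(4,2) = 1.1200; S(4,3) = 0.7032; S(4,4) = 0.4415
Terminal payoffs V(N, i) = max(K - S_T, 0):
  V(4,0) = 0.000000; V(4,1) = 0.000000; V(4,2) = 0.000000; V(4,3) = 0.386772; V(4,4) = 0.648456
Backward induction: V(k, i) = exp(-r*dt) * [p * V(k+1, i) + (1-p) * V(k+1, i+1)].
  V(3,0) = exp(-r*dt) * [p*0.000000 + (1-p)*0.000000] = 0.000000
  V(3,1) = exp(-r*dt) * [p*0.000000 + (1-p)*0.000000] = 0.000000
  V(3,2) = exp(-r*dt) * [p*0.000000 + (1-p)*0.386772] = 0.197244
  V(3,3) = exp(-r*dt) * [p*0.386772 + (1-p)*0.648456] = 0.513325
  V(2,0) = exp(-r*dt) * [p*0.000000 + (1-p)*0.000000] = 0.000000
  V(2,1) = exp(-r*dt) * [p*0.000000 + (1-p)*0.197244] = 0.100590
  V(2,2) = exp(-r*dt) * [p*0.197244 + (1-p)*0.513325] = 0.354919
  V(1,0) = exp(-r*dt) * [p*0.000000 + (1-p)*0.100590] = 0.051298
  V(1,1) = exp(-r*dt) * [p*0.100590 + (1-p)*0.354919] = 0.228497
  V(0,0) = exp(-r*dt) * [p*0.051298 + (1-p)*0.228497] = 0.140750

Answer: Price = V(0,0) = 0.1408


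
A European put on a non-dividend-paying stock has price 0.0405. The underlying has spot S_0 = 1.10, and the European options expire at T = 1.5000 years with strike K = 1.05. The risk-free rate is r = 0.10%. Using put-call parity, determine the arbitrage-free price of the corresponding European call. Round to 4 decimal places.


Answer: Call price = 0.0921

Derivation:
Put-call parity: C - P = S_0 * exp(-qT) - K * exp(-rT).
S_0 * exp(-qT) = 1.1000 * 1.00000000 = 1.10000000
K * exp(-rT) = 1.0500 * 0.99850112 = 1.04842618
C = P + S*exp(-qT) - K*exp(-rT)
C = 0.0405 + 1.10000000 - 1.04842618 = 0.0921


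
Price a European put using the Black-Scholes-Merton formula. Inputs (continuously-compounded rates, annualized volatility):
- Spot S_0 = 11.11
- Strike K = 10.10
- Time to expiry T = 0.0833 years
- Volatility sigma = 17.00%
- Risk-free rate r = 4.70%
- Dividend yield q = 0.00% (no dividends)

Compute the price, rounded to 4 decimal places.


d1 = (ln(S/K) + (r - q + 0.5*sigma^2) * T) / (sigma * sqrt(T)) = 2.04685729
d2 = d1 - sigma * sqrt(T) = 1.99779233
exp(-rT) = 0.99609255; exp(-qT) = 1.00000000
P = K * exp(-rT) * N(-d2) - S_0 * exp(-qT) * N(-d1)
N(-d1) = 0.02033605; N(-d2) = 0.02286959
P = 10.1000 * 0.99609255 * 0.02286959 - 11.1100 * 1.00000000 * 0.02033605 = 0.0041

Answer: Price = 0.0041


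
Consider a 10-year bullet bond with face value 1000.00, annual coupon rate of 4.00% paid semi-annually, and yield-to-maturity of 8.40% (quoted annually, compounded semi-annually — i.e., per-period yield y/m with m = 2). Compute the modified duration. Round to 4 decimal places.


Answer: Modified duration = 7.6277

Derivation:
Coupon per period c = face * coupon_rate / m = 20.000000
Periods per year m = 2; per-period yield y/m = 0.042000
Number of cashflows N = 20
Cashflows (t years, CF_t, discount factor 1/(1+y/m)^(m*t), PV):
  t = 0.5000: CF_t = 20.000000, DF = 0.959693, PV = 19.193858
  t = 1.0000: CF_t = 20.000000, DF = 0.921010, PV = 18.420209
  t = 1.5000: CF_t = 20.000000, DF = 0.883887, PV = 17.677744
  t = 2.0000: CF_t = 20.000000, DF = 0.848260, PV = 16.965205
  t = 2.5000: CF_t = 20.000000, DF = 0.814069, PV = 16.281387
  t = 3.0000: CF_t = 20.000000, DF = 0.781257, PV = 15.625132
  t = 3.5000: CF_t = 20.000000, DF = 0.749766, PV = 14.995328
  t = 4.0000: CF_t = 20.000000, DF = 0.719545, PV = 14.390910
  t = 4.5000: CF_t = 20.000000, DF = 0.690543, PV = 13.810854
  t = 5.0000: CF_t = 20.000000, DF = 0.662709, PV = 13.254178
  t = 5.5000: CF_t = 20.000000, DF = 0.635997, PV = 12.719941
  t = 6.0000: CF_t = 20.000000, DF = 0.610362, PV = 12.207237
  t = 6.5000: CF_t = 20.000000, DF = 0.585760, PV = 11.715198
  t = 7.0000: CF_t = 20.000000, DF = 0.562150, PV = 11.242993
  t = 7.5000: CF_t = 20.000000, DF = 0.539491, PV = 10.789820
  t = 8.0000: CF_t = 20.000000, DF = 0.517746, PV = 10.354914
  t = 8.5000: CF_t = 20.000000, DF = 0.496877, PV = 9.937537
  t = 9.0000: CF_t = 20.000000, DF = 0.476849, PV = 9.536984
  t = 9.5000: CF_t = 20.000000, DF = 0.457629, PV = 9.152576
  t = 10.0000: CF_t = 1020.000000, DF = 0.439183, PV = 447.966763
Price P = sum_t PV_t = 706.238767
First compute Macaulay numerator sum_t t * PV_t:
  t * PV_t at t = 0.5000: 9.596929
  t * PV_t at t = 1.0000: 18.420209
  t * PV_t at t = 1.5000: 26.516616
  t * PV_t at t = 2.0000: 33.930411
  t * PV_t at t = 2.5000: 40.703468
  t * PV_t at t = 3.0000: 46.875395
  t * PV_t at t = 3.5000: 52.483647
  t * PV_t at t = 4.0000: 57.563638
  t * PV_t at t = 4.5000: 62.148842
  t * PV_t at t = 5.0000: 66.270891
  t * PV_t at t = 5.5000: 69.959674
  t * PV_t at t = 6.0000: 73.243421
  t * PV_t at t = 6.5000: 76.148790
  t * PV_t at t = 7.0000: 78.700949
  t * PV_t at t = 7.5000: 80.923652
  t * PV_t at t = 8.0000: 82.839311
  t * PV_t at t = 8.5000: 84.469067
  t * PV_t at t = 9.0000: 85.832856
  t * PV_t at t = 9.5000: 86.949470
  t * PV_t at t = 10.0000: 4479.667629
Macaulay duration D = 5613.244865 / 706.238767 = 7.948084
Modified duration = D / (1 + y/m) = 7.948084 / (1 + 0.042000) = 7.627720


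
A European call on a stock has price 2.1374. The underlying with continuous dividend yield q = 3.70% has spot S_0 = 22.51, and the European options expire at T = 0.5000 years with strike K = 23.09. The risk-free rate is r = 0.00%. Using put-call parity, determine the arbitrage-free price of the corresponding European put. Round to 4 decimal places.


Answer: Put price = 3.1300

Derivation:
Put-call parity: C - P = S_0 * exp(-qT) - K * exp(-rT).
S_0 * exp(-qT) = 22.5100 * 0.98167007 = 22.09739338
K * exp(-rT) = 23.0900 * 1.00000000 = 23.09000000
P = C - S*exp(-qT) + K*exp(-rT)
P = 2.1374 - 22.09739338 + 23.09000000 = 3.1300


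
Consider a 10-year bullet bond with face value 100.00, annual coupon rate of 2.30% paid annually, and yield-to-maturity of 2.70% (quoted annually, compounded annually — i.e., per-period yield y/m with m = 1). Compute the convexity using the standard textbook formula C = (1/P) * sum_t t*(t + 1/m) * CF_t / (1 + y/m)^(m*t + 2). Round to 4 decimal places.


Coupon per period c = face * coupon_rate / m = 2.300000
Periods per year m = 1; per-period yield y/m = 0.027000
Number of cashflows N = 10
Cashflows (t years, CF_t, discount factor 1/(1+y/m)^(m*t), PV):
  t = 1.0000: CF_t = 2.300000, DF = 0.973710, PV = 2.239533
  t = 2.0000: CF_t = 2.300000, DF = 0.948111, PV = 2.180655
  t = 3.0000: CF_t = 2.300000, DF = 0.923185, PV = 2.123325
  t = 4.0000: CF_t = 2.300000, DF = 0.898914, PV = 2.067503
  t = 5.0000: CF_t = 2.300000, DF = 0.875282, PV = 2.013148
  t = 6.0000: CF_t = 2.300000, DF = 0.852270, PV = 1.960222
  t = 7.0000: CF_t = 2.300000, DF = 0.829864, PV = 1.908687
  t = 8.0000: CF_t = 2.300000, DF = 0.808047, PV = 1.858507
  t = 9.0000: CF_t = 2.300000, DF = 0.786803, PV = 1.809647
  t = 10.0000: CF_t = 102.300000, DF = 0.766118, PV = 78.373853
Price P = sum_t PV_t = 96.535079
Convexity numerator sum_t t*(t + 1/m) * CF_t / (1+y/m)^(m*t + 2):
  t = 1.0000: term = 4.246650
  t = 2.0000: term = 12.405016
  t = 3.0000: term = 24.157771
  t = 4.0000: term = 39.204432
  t = 5.0000: term = 57.260612
  t = 6.0000: term = 78.057309
  t = 7.0000: term = 101.340227
  t = 8.0000: term = 126.869111
  t = 9.0000: term = 154.417126
  t = 10.0000: term = 8173.780966
Convexity = (1/P) * sum = 8771.739221 / 96.535079 = 90.865821

Answer: Convexity = 90.8658


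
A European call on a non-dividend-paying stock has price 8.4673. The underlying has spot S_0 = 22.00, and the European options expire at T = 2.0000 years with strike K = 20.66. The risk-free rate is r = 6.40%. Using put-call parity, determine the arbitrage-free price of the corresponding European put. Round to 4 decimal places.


Put-call parity: C - P = S_0 * exp(-qT) - K * exp(-rT).
S_0 * exp(-qT) = 22.0000 * 1.00000000 = 22.00000000
K * exp(-rT) = 20.6600 * 0.87985338 = 18.17777081
P = C - S*exp(-qT) + K*exp(-rT)
P = 8.4673 - 22.00000000 + 18.17777081 = 4.6451

Answer: Put price = 4.6451


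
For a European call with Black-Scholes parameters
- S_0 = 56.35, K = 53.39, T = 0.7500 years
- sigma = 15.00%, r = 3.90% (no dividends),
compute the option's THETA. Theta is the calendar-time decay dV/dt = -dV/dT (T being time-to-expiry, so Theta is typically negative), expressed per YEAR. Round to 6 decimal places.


d1 = 0.7054933768; d2 = 0.5755895662
phi(d1) = 0.3110508157; exp(-qT) = 1.0000000000; exp(-rT) = 0.9711736407
Theta = -S*exp(-qT)*phi(d1)*sigma/(2*sqrt(T)) - r*K*exp(-rT)*N(d2) + q*S*exp(-qT)*N(d1)
N(d1) = 0.7597483739; N(d2) = 0.7175536824; sqrt(T) = 0.8660254038
Term 1 = -56.3500 * 1.0000000000 * 0.3110508157 * 0.1500 / (2 * 0.8660254038) = -1.5179445130
Term 2 = -0.0390 * 53.3900 * 0.9711736407 * 0.7175536824 = -1.4510280630
Term 3 = 0 (no dividend yield, q = 0)
Theta = -1.5179445130 + (-1.4510280630) + (0.0000000000) = -2.968973

Answer: Theta = -2.968973


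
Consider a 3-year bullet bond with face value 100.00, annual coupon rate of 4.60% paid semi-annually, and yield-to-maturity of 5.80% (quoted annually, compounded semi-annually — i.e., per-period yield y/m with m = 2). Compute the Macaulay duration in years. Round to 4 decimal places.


Answer: Macaulay duration = 2.8331 years

Derivation:
Coupon per period c = face * coupon_rate / m = 2.300000
Periods per year m = 2; per-period yield y/m = 0.029000
Number of cashflows N = 6
Cashflows (t years, CF_t, discount factor 1/(1+y/m)^(m*t), PV):
  t = 0.5000: CF_t = 2.300000, DF = 0.971817, PV = 2.235180
  t = 1.0000: CF_t = 2.300000, DF = 0.944429, PV = 2.172186
  t = 1.5000: CF_t = 2.300000, DF = 0.917812, PV = 2.110968
  t = 2.0000: CF_t = 2.300000, DF = 0.891946, PV = 2.051476
  t = 2.5000: CF_t = 2.300000, DF = 0.866808, PV = 1.993659
  t = 3.0000: CF_t = 102.300000, DF = 0.842379, PV = 86.175415
Price P = sum_t PV_t = 96.738885
Macaulay numerator sum_t t * PV_t:
  t * PV_t at t = 0.5000: 1.117590
  t * PV_t at t = 1.0000: 2.172186
  t * PV_t at t = 1.5000: 3.166452
  t * PV_t at t = 2.0000: 4.102951
  t * PV_t at t = 2.5000: 4.984148
  t * PV_t at t = 3.0000: 258.526246
Macaulay duration D = (sum_t t * PV_t) / P = 274.069574 / 96.738885 = 2.833086


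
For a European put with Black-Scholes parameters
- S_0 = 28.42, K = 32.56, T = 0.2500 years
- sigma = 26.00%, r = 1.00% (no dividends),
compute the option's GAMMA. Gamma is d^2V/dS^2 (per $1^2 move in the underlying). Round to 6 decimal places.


Answer: Gamma = 0.067990

Derivation:
d1 = -0.9618570651; d2 = -1.0918570651
phi(d1) = 0.2511956805; exp(-qT) = 1.0000000000; exp(-rT) = 0.9975031224
Gamma = exp(-qT) * phi(d1) / (S * sigma * sqrt(T)) = 1.0000000000 * 0.2511956805 / (28.4200 * 0.2600 * 0.5000000000) = 0.067990


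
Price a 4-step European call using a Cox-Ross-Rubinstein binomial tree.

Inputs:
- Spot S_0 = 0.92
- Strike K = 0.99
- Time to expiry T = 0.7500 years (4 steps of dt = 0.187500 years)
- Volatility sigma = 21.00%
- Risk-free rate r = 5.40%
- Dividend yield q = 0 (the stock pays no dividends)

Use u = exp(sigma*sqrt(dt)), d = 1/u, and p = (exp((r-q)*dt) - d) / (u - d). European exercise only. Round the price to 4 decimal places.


dt = T/N = 0.187500
u = exp(sigma*sqrt(dt)) = 1.095195; d = 1/u = 0.913079
p = (exp((r-q)*dt) - d) / (u - d) = 0.533161
Discount per step: exp(-r*dt) = 0.989926
Stock lattice S(k, i) with i counting down-moves:
  k=0: S(0,0) = 0.9200
  k=1: S(1,0) = 1.0076; S(1,1) = 0.8400
  k=2: S(2,0) = 1.1035; S(2,1) = 0.9200; S(2,2) = 0.7670
  k=3: S(3,0) = 1.2085; S(3,1) = 1.0076; S(3,2) = 0.8400; S(3,3) = 0.7003
  k=4: S(4,0) = 1.3236; S(4,1) = 1.1035; S(4,2) = 0.9200; S(4,3) = 0.7670; S(4,4) = 0.6395
Terminal payoffs V(N, i) = max(S_T - K, 0):
  V(4,0) = 0.333592; V(4,1) = 0.113496; V(4,2) = 0.000000; V(4,3) = 0.000000; V(4,4) = 0.000000
Backward induction: V(k, i) = exp(-r*dt) * [p * V(k+1, i) + (1-p) * V(k+1, i+1)].
  V(3,0) = exp(-r*dt) * [p*0.333592 + (1-p)*0.113496] = 0.228517
  V(3,1) = exp(-r*dt) * [p*0.113496 + (1-p)*0.000000] = 0.059902
  V(3,2) = exp(-r*dt) * [p*0.000000 + (1-p)*0.000000] = 0.000000
  V(3,3) = exp(-r*dt) * [p*0.000000 + (1-p)*0.000000] = 0.000000
  V(2,0) = exp(-r*dt) * [p*0.228517 + (1-p)*0.059902] = 0.148292
  V(2,1) = exp(-r*dt) * [p*0.059902 + (1-p)*0.000000] = 0.031616
  V(2,2) = exp(-r*dt) * [p*0.000000 + (1-p)*0.000000] = 0.000000
  V(1,0) = exp(-r*dt) * [p*0.148292 + (1-p)*0.031616] = 0.092878
  V(1,1) = exp(-r*dt) * [p*0.031616 + (1-p)*0.000000] = 0.016687
  V(0,0) = exp(-r*dt) * [p*0.092878 + (1-p)*0.016687] = 0.056732

Answer: Price = V(0,0) = 0.0567


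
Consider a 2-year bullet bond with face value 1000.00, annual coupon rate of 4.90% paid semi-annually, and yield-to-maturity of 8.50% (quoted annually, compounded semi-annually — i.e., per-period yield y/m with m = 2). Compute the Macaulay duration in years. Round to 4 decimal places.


Answer: Macaulay duration = 1.9266 years

Derivation:
Coupon per period c = face * coupon_rate / m = 24.500000
Periods per year m = 2; per-period yield y/m = 0.042500
Number of cashflows N = 4
Cashflows (t years, CF_t, discount factor 1/(1+y/m)^(m*t), PV):
  t = 0.5000: CF_t = 24.500000, DF = 0.959233, PV = 23.501199
  t = 1.0000: CF_t = 24.500000, DF = 0.920127, PV = 22.543117
  t = 1.5000: CF_t = 24.500000, DF = 0.882616, PV = 21.624093
  t = 2.0000: CF_t = 1024.500000, DF = 0.846634, PV = 867.376613
Price P = sum_t PV_t = 935.045021
Macaulay numerator sum_t t * PV_t:
  t * PV_t at t = 0.5000: 11.750600
  t * PV_t at t = 1.0000: 22.543117
  t * PV_t at t = 1.5000: 32.436139
  t * PV_t at t = 2.0000: 1734.753226
Macaulay duration D = (sum_t t * PV_t) / P = 1801.483081 / 935.045021 = 1.926627


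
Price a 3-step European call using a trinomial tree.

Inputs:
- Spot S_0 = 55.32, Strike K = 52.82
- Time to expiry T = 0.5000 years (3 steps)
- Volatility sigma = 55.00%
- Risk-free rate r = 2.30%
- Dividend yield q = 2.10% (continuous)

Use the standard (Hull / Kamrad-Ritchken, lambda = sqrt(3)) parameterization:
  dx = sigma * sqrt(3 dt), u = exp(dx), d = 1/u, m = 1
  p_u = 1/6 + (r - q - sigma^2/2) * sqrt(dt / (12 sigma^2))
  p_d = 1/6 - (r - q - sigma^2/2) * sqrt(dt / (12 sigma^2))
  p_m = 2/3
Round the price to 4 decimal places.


dt = T/N = 0.166667; dx = sigma*sqrt(3*dt) = 0.388909
u = exp(dx) = 1.475370; d = 1/u = 0.677796
p_u = 0.134686, p_m = 0.666667, p_d = 0.198647
Discount per step: exp(-r*dt) = 0.996174
Stock lattice S(k, j) with j the centered position index:
  k=0: S(0,+0) = 55.3200
  k=1: S(1,-1) = 37.4957; S(1,+0) = 55.3200; S(1,+1) = 81.6175
  k=2: S(2,-2) = 25.4144; S(2,-1) = 37.4957; S(2,+0) = 55.3200; S(2,+1) = 81.6175; S(2,+2) = 120.4159
  k=3: S(3,-3) = 17.2258; S(3,-2) = 25.4144; S(3,-1) = 37.4957; S(3,+0) = 55.3200; S(3,+1) = 81.6175; S(3,+2) = 120.4159; S(3,+3) = 177.6581
Terminal payoffs V(N, j) = max(S_T - K, 0):
  V(3,-3) = 0.000000; V(3,-2) = 0.000000; V(3,-1) = 0.000000; V(3,+0) = 2.500000; V(3,+1) = 28.797462; V(3,+2) = 67.595946; V(3,+3) = 124.838061
Backward induction: V(k, j) = exp(-r*dt) * [p_u * V(k+1, j+1) + p_m * V(k+1, j) + p_d * V(k+1, j-1)]
  V(2,-2) = exp(-r*dt) * [p_u*0.000000 + p_m*0.000000 + p_d*0.000000] = 0.000000
  V(2,-1) = exp(-r*dt) * [p_u*2.500000 + p_m*0.000000 + p_d*0.000000] = 0.335427
  V(2,+0) = exp(-r*dt) * [p_u*28.797462 + p_m*2.500000 + p_d*0.000000] = 5.524070
  V(2,+1) = exp(-r*dt) * [p_u*67.595946 + p_m*28.797462 + p_d*2.500000] = 28.688979
  V(2,+2) = exp(-r*dt) * [p_u*124.838061 + p_m*67.595946 + p_d*28.797462] = 67.339826
  V(1,-1) = exp(-r*dt) * [p_u*5.524070 + p_m*0.335427 + p_d*0.000000] = 0.963932
  V(1,+0) = exp(-r*dt) * [p_u*28.688979 + p_m*5.524070 + p_d*0.335427] = 7.584225
  V(1,+1) = exp(-r*dt) * [p_u*67.339826 + p_m*28.688979 + p_d*5.524070] = 29.180994
  V(0,+0) = exp(-r*dt) * [p_u*29.180994 + p_m*7.584225 + p_d*0.963932] = 9.142793

Answer: Price = V(0,0) = 9.1428


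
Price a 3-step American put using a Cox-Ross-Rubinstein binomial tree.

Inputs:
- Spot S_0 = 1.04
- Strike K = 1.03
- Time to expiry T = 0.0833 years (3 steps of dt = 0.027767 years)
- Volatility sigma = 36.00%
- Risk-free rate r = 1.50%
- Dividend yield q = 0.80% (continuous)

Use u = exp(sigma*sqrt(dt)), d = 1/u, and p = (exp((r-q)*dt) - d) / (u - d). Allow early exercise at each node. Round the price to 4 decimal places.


dt = T/N = 0.027767
u = exp(sigma*sqrt(dt)) = 1.061824; d = 1/u = 0.941776
p = (exp((r-q)*dt) - d) / (u - d) = 0.486627
Discount per step: exp(-r*dt) = 0.999584
Stock lattice S(k, i) with i counting down-moves:
  k=0: S(0,0) = 1.0400
  k=1: S(1,0) = 1.1043; S(1,1) = 0.9794
  k=2: S(2,0) = 1.1726; S(2,1) = 1.0400; S(2,2) = 0.9224
  k=3: S(3,0) = 1.2451; S(3,1) = 1.1043; S(3,2) = 0.9794; S(3,3) = 0.8687
Terminal payoffs V(N, i) = max(K - S_T, 0):
  V(3,0) = 0.000000; V(3,1) = 0.000000; V(3,2) = 0.050553; V(3,3) = 0.161288
Backward induction: V(k, i) = exp(-r*dt) * [p * V(k+1, i) + (1-p) * V(k+1, i+1)]; then take max(V_cont, immediate exercise) for American.
  V(2,0) = exp(-r*dt) * [p*0.000000 + (1-p)*0.000000] = 0.000000; exercise = 0.000000; V(2,0) = max -> 0.000000
  V(2,1) = exp(-r*dt) * [p*0.000000 + (1-p)*0.050553] = 0.025942; exercise = 0.000000; V(2,1) = max -> 0.025942
  V(2,2) = exp(-r*dt) * [p*0.050553 + (1-p)*0.161288] = 0.107357; exercise = 0.107581; V(2,2) = max -> 0.107581
  V(1,0) = exp(-r*dt) * [p*0.000000 + (1-p)*0.025942] = 0.013312; exercise = 0.000000; V(1,0) = max -> 0.013312
  V(1,1) = exp(-r*dt) * [p*0.025942 + (1-p)*0.107581] = 0.067825; exercise = 0.050553; V(1,1) = max -> 0.067825
  V(0,0) = exp(-r*dt) * [p*0.013312 + (1-p)*0.067825] = 0.041280; exercise = 0.000000; V(0,0) = max -> 0.041280

Answer: Price = V(0,0) = 0.0413


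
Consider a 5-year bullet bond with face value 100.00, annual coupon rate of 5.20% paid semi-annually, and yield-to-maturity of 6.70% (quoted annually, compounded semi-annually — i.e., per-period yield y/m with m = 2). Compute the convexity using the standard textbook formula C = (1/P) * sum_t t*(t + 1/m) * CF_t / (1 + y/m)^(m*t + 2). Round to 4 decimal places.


Answer: Convexity = 21.9791

Derivation:
Coupon per period c = face * coupon_rate / m = 2.600000
Periods per year m = 2; per-period yield y/m = 0.033500
Number of cashflows N = 10
Cashflows (t years, CF_t, discount factor 1/(1+y/m)^(m*t), PV):
  t = 0.5000: CF_t = 2.600000, DF = 0.967586, PV = 2.515723
  t = 1.0000: CF_t = 2.600000, DF = 0.936222, PV = 2.434178
  t = 1.5000: CF_t = 2.600000, DF = 0.905876, PV = 2.355277
  t = 2.0000: CF_t = 2.600000, DF = 0.876512, PV = 2.278932
  t = 2.5000: CF_t = 2.600000, DF = 0.848101, PV = 2.205063
  t = 3.0000: CF_t = 2.600000, DF = 0.820611, PV = 2.133588
  t = 3.5000: CF_t = 2.600000, DF = 0.794011, PV = 2.064429
  t = 4.0000: CF_t = 2.600000, DF = 0.768274, PV = 1.997512
  t = 4.5000: CF_t = 2.600000, DF = 0.743371, PV = 1.932765
  t = 5.0000: CF_t = 102.600000, DF = 0.719275, PV = 73.797653
Price P = sum_t PV_t = 93.715120
Convexity numerator sum_t t*(t + 1/m) * CF_t / (1+y/m)^(m*t + 2):
  t = 0.5000: term = 1.177638
  t = 1.0000: term = 3.418398
  t = 1.5000: term = 6.615188
  t = 2.0000: term = 10.667938
  t = 2.5000: term = 15.483219
  t = 3.0000: term = 20.973881
  t = 3.5000: term = 27.058708
  t = 4.0000: term = 33.662087
  t = 4.5000: term = 40.713700
  t = 5.0000: term = 1900.002984
Convexity = (1/P) * sum = 2059.773742 / 93.715120 = 21.979097


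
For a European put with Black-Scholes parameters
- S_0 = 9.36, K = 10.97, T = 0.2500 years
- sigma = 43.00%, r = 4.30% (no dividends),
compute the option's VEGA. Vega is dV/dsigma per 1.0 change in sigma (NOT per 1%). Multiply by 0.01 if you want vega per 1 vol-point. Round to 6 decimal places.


d1 = -0.5807278316; d2 = -0.7957278316
phi(d1) = 0.3370375467; exp(-qT) = 1.0000000000; exp(-rT) = 0.9893075748
Vega = S * exp(-qT) * phi(d1) * sqrt(T) = 9.3600 * 1.0000000000 * 0.3370375467 * 0.5000000000 = 1.577336

Answer: Vega = 1.577336


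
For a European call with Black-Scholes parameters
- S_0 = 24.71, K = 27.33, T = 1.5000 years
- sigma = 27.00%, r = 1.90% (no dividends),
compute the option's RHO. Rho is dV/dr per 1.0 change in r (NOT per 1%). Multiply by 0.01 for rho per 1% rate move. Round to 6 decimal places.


Answer: Rho = 13.965910

Derivation:
d1 = -0.0532294683; d2 = -0.3839105836
phi(d1) = 0.3983775038; exp(-qT) = 1.0000000000; exp(-rT) = 0.9719022941
N(d2) = 0.3505223609
Rho = K*T*exp(-rT)*N(d2) = 27.3300 * 1.5000 * 0.9719022941 * 0.3505223609 = 13.965910


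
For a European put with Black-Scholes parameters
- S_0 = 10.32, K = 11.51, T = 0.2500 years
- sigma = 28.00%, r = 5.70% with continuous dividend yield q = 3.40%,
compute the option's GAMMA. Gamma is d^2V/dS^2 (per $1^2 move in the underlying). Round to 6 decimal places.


Answer: Gamma = 0.218970

Derivation:
d1 = -0.6684461620; d2 = -0.8084461620
phi(d1) = 0.3190687542; exp(-qT) = 0.9915360229; exp(-rT) = 0.9858510507
Gamma = exp(-qT) * phi(d1) / (S * sigma * sqrt(T)) = 0.9915360229 * 0.3190687542 / (10.3200 * 0.2800 * 0.5000000000) = 0.218970


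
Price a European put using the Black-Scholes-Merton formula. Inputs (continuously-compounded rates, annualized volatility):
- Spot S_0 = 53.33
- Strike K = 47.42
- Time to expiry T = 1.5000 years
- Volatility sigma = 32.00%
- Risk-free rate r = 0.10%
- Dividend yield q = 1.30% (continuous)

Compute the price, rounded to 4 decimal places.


Answer: Price = 5.5095

Derivation:
d1 = (ln(S/K) + (r - q + 0.5*sigma^2) * T) / (sigma * sqrt(T)) = 0.44972362
d2 = d1 - sigma * sqrt(T) = 0.05780526
exp(-rT) = 0.99850112; exp(-qT) = 0.98068890
P = K * exp(-rT) * N(-d2) - S_0 * exp(-qT) * N(-d1)
N(-d1) = 0.32645487; N(-d2) = 0.47695187
P = 47.4200 * 0.99850112 * 0.47695187 - 53.3300 * 0.98068890 * 0.32645487 = 5.5095


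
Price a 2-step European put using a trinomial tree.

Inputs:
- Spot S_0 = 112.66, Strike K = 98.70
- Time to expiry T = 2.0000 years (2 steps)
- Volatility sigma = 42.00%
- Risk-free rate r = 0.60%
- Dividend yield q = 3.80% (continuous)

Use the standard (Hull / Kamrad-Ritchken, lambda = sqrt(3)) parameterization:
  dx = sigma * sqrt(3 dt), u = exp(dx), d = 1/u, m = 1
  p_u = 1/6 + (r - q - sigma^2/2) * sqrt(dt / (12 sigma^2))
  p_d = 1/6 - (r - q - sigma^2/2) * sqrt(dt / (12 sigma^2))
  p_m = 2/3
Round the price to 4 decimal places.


dt = T/N = 1.000000; dx = sigma*sqrt(3*dt) = 0.727461
u = exp(dx) = 2.069819; d = 1/u = 0.483134
p_u = 0.084051, p_m = 0.666667, p_d = 0.249283
Discount per step: exp(-r*dt) = 0.994018
Stock lattice S(k, j) with j the centered position index:
  k=0: S(0,+0) = 112.6600
  k=1: S(1,-1) = 54.4299; S(1,+0) = 112.6600; S(1,+1) = 233.1858
  k=2: S(2,-2) = 26.2969; S(2,-1) = 54.4299; S(2,+0) = 112.6600; S(2,+1) = 233.1858; S(2,+2) = 482.6526
Terminal payoffs V(N, j) = max(K - S_T, 0):
  V(2,-2) = 72.403082; V(2,-1) = 44.270129; V(2,+0) = 0.000000; V(2,+1) = 0.000000; V(2,+2) = 0.000000
Backward induction: V(k, j) = exp(-r*dt) * [p_u * V(k+1, j+1) + p_m * V(k+1, j) + p_d * V(k+1, j-1)]
  V(1,-1) = exp(-r*dt) * [p_u*0.000000 + p_m*44.270129 + p_d*72.403082] = 47.277739
  V(1,+0) = exp(-r*dt) * [p_u*0.000000 + p_m*0.000000 + p_d*44.270129] = 10.969763
  V(1,+1) = exp(-r*dt) * [p_u*0.000000 + p_m*0.000000 + p_d*0.000000] = 0.000000
  V(0,+0) = exp(-r*dt) * [p_u*0.000000 + p_m*10.969763 + p_d*47.277739] = 18.984450

Answer: Price = V(0,0) = 18.9845


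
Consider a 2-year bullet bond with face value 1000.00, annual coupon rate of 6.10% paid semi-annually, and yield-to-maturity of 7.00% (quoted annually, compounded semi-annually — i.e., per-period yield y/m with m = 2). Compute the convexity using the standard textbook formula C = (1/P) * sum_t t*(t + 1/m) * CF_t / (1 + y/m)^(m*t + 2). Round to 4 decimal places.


Coupon per period c = face * coupon_rate / m = 30.500000
Periods per year m = 2; per-period yield y/m = 0.035000
Number of cashflows N = 4
Cashflows (t years, CF_t, discount factor 1/(1+y/m)^(m*t), PV):
  t = 0.5000: CF_t = 30.500000, DF = 0.966184, PV = 29.468599
  t = 1.0000: CF_t = 30.500000, DF = 0.933511, PV = 28.472076
  t = 1.5000: CF_t = 30.500000, DF = 0.901943, PV = 27.509253
  t = 2.0000: CF_t = 1030.500000, DF = 0.871442, PV = 898.021216
Price P = sum_t PV_t = 983.471144
Convexity numerator sum_t t*(t + 1/m) * CF_t / (1+y/m)^(m*t + 2):
  t = 0.5000: term = 13.754626
  t = 1.0000: term = 39.868482
  t = 1.5000: term = 77.040545
  t = 2.0000: term = 4191.562070
Convexity = (1/P) * sum = 4322.225723 / 983.471144 = 4.394868

Answer: Convexity = 4.3949
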